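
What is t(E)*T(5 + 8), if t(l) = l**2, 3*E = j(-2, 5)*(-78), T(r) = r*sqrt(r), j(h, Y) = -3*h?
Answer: 316368*sqrt(13) ≈ 1.1407e+6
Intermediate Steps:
T(r) = r**(3/2)
E = -156 (E = (-3*(-2)*(-78))/3 = (6*(-78))/3 = (1/3)*(-468) = -156)
t(E)*T(5 + 8) = (-156)**2*(5 + 8)**(3/2) = 24336*13**(3/2) = 24336*(13*sqrt(13)) = 316368*sqrt(13)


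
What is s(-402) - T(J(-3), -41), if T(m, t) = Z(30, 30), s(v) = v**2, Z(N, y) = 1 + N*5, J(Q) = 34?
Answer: 161453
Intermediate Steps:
Z(N, y) = 1 + 5*N
T(m, t) = 151 (T(m, t) = 1 + 5*30 = 1 + 150 = 151)
s(-402) - T(J(-3), -41) = (-402)**2 - 1*151 = 161604 - 151 = 161453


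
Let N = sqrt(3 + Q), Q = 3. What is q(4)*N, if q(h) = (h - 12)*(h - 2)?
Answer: -16*sqrt(6) ≈ -39.192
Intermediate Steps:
q(h) = (-12 + h)*(-2 + h)
N = sqrt(6) (N = sqrt(3 + 3) = sqrt(6) ≈ 2.4495)
q(4)*N = (24 + 4**2 - 14*4)*sqrt(6) = (24 + 16 - 56)*sqrt(6) = -16*sqrt(6)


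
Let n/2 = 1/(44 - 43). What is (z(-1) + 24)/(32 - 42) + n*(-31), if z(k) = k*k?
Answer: -129/2 ≈ -64.500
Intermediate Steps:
z(k) = k²
n = 2 (n = 2/(44 - 43) = 2/1 = 2*1 = 2)
(z(-1) + 24)/(32 - 42) + n*(-31) = ((-1)² + 24)/(32 - 42) + 2*(-31) = (1 + 24)/(-10) - 62 = 25*(-⅒) - 62 = -5/2 - 62 = -129/2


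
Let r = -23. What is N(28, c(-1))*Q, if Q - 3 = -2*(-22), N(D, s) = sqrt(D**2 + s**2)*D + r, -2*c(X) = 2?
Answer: -1081 + 1316*sqrt(785) ≈ 35791.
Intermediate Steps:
c(X) = -1 (c(X) = -1/2*2 = -1)
N(D, s) = -23 + D*sqrt(D**2 + s**2) (N(D, s) = sqrt(D**2 + s**2)*D - 23 = D*sqrt(D**2 + s**2) - 23 = -23 + D*sqrt(D**2 + s**2))
Q = 47 (Q = 3 - 2*(-22) = 3 + 44 = 47)
N(28, c(-1))*Q = (-23 + 28*sqrt(28**2 + (-1)**2))*47 = (-23 + 28*sqrt(784 + 1))*47 = (-23 + 28*sqrt(785))*47 = -1081 + 1316*sqrt(785)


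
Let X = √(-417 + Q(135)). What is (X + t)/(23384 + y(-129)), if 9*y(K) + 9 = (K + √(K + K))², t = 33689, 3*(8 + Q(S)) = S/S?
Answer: (-7*√78 + 101067*I)/(2*(43*√258 + 37805*I)) ≈ 1.3362 + 0.02523*I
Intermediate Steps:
Q(S) = -23/3 (Q(S) = -8 + (S/S)/3 = -8 + (⅓)*1 = -8 + ⅓ = -23/3)
X = 7*I*√78/3 (X = √(-417 - 23/3) = √(-1274/3) = 7*I*√78/3 ≈ 20.607*I)
y(K) = -1 + (K + √2*√K)²/9 (y(K) = -1 + (K + √(K + K))²/9 = -1 + (K + √(2*K))²/9 = -1 + (K + √2*√K)²/9)
(X + t)/(23384 + y(-129)) = (7*I*√78/3 + 33689)/(23384 + (-1 + (-129 + √2*√(-129))²/9)) = (33689 + 7*I*√78/3)/(23384 + (-1 + (-129 + √2*(I*√129))²/9)) = (33689 + 7*I*√78/3)/(23384 + (-1 + (-129 + I*√258)²/9)) = (33689 + 7*I*√78/3)/(23383 + (-129 + I*√258)²/9)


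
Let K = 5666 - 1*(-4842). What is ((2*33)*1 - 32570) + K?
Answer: -21996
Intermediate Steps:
K = 10508 (K = 5666 + 4842 = 10508)
((2*33)*1 - 32570) + K = ((2*33)*1 - 32570) + 10508 = (66*1 - 32570) + 10508 = (66 - 32570) + 10508 = -32504 + 10508 = -21996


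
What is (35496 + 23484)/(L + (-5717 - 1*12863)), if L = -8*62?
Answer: -14745/4769 ≈ -3.0918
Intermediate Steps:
L = -496
(35496 + 23484)/(L + (-5717 - 1*12863)) = (35496 + 23484)/(-496 + (-5717 - 1*12863)) = 58980/(-496 + (-5717 - 12863)) = 58980/(-496 - 18580) = 58980/(-19076) = 58980*(-1/19076) = -14745/4769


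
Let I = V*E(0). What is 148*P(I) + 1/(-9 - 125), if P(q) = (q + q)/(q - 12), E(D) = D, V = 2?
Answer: -1/134 ≈ -0.0074627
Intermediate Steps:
I = 0 (I = 2*0 = 0)
P(q) = 2*q/(-12 + q) (P(q) = (2*q)/(-12 + q) = 2*q/(-12 + q))
148*P(I) + 1/(-9 - 125) = 148*(2*0/(-12 + 0)) + 1/(-9 - 125) = 148*(2*0/(-12)) + 1/(-134) = 148*(2*0*(-1/12)) - 1/134 = 148*0 - 1/134 = 0 - 1/134 = -1/134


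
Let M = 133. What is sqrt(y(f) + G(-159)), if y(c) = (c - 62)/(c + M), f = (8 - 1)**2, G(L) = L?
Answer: I*sqrt(31178)/14 ≈ 12.612*I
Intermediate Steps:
f = 49 (f = 7**2 = 49)
y(c) = (-62 + c)/(133 + c) (y(c) = (c - 62)/(c + 133) = (-62 + c)/(133 + c))
sqrt(y(f) + G(-159)) = sqrt((-62 + 49)/(133 + 49) - 159) = sqrt(-13/182 - 159) = sqrt((1/182)*(-13) - 159) = sqrt(-1/14 - 159) = sqrt(-2227/14) = I*sqrt(31178)/14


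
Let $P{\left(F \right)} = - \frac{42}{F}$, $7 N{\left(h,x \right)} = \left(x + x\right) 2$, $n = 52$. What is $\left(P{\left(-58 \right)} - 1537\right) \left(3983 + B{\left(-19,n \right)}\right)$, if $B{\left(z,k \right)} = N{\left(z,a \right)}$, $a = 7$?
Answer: $- \frac{177628824}{29} \approx -6.1251 \cdot 10^{6}$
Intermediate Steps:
$N{\left(h,x \right)} = \frac{4 x}{7}$ ($N{\left(h,x \right)} = \frac{\left(x + x\right) 2}{7} = \frac{2 x 2}{7} = \frac{4 x}{7}$)
$B{\left(z,k \right)} = 4$ ($B{\left(z,k \right)} = \frac{4}{7} \cdot 7 = 4$)
$\left(P{\left(-58 \right)} - 1537\right) \left(3983 + B{\left(-19,n \right)}\right) = \left(- \frac{42}{-58} - 1537\right) \left(3983 + 4\right) = \left(\left(-42\right) \left(- \frac{1}{58}\right) - 1537\right) 3987 = \left(\frac{21}{29} - 1537\right) 3987 = \left(- \frac{44552}{29}\right) 3987 = - \frac{177628824}{29}$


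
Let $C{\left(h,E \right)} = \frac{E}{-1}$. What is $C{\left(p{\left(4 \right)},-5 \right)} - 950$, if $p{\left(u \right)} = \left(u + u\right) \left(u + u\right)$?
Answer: $-945$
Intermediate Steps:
$p{\left(u \right)} = 4 u^{2}$ ($p{\left(u \right)} = 2 u 2 u = 4 u^{2}$)
$C{\left(h,E \right)} = - E$ ($C{\left(h,E \right)} = E \left(-1\right) = - E$)
$C{\left(p{\left(4 \right)},-5 \right)} - 950 = \left(-1\right) \left(-5\right) - 950 = 5 - 950 = -945$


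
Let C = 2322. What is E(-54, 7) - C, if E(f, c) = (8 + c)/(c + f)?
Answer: -109149/47 ≈ -2322.3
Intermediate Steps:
E(f, c) = (8 + c)/(c + f)
E(-54, 7) - C = (8 + 7)/(7 - 54) - 1*2322 = 15/(-47) - 2322 = -1/47*15 - 2322 = -15/47 - 2322 = -109149/47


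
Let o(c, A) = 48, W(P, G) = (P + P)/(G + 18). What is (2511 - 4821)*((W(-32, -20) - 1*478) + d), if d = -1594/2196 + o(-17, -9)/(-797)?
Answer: 150529297765/145851 ≈ 1.0321e+6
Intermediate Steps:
W(P, G) = 2*P/(18 + G) (W(P, G) = (2*P)/(18 + G) = 2*P/(18 + G))
d = -687913/875106 (d = -1594/2196 + 48/(-797) = -1594*1/2196 + 48*(-1/797) = -797/1098 - 48/797 = -687913/875106 ≈ -0.78609)
(2511 - 4821)*((W(-32, -20) - 1*478) + d) = (2511 - 4821)*((2*(-32)/(18 - 20) - 1*478) - 687913/875106) = -2310*((2*(-32)/(-2) - 478) - 687913/875106) = -2310*((2*(-32)*(-½) - 478) - 687913/875106) = -2310*((32 - 478) - 687913/875106) = -2310*(-446 - 687913/875106) = -2310*(-390985189/875106) = 150529297765/145851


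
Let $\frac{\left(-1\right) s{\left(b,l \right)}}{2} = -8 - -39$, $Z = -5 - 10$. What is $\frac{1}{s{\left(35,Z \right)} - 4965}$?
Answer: $- \frac{1}{5027} \approx -0.00019893$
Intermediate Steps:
$Z = -15$ ($Z = -5 - 10 = -15$)
$s{\left(b,l \right)} = -62$ ($s{\left(b,l \right)} = - 2 \left(-8 - -39\right) = - 2 \left(-8 + 39\right) = \left(-2\right) 31 = -62$)
$\frac{1}{s{\left(35,Z \right)} - 4965} = \frac{1}{-62 - 4965} = \frac{1}{-5027} = - \frac{1}{5027}$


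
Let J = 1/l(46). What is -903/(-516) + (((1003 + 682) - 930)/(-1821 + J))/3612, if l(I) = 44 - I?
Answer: 23025893/13158516 ≈ 1.7499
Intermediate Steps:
J = -½ (J = 1/(44 - 1*46) = 1/(44 - 46) = 1/(-2) = -½ ≈ -0.50000)
-903/(-516) + (((1003 + 682) - 930)/(-1821 + J))/3612 = -903/(-516) + (((1003 + 682) - 930)/(-1821 - ½))/3612 = -903*(-1/516) + ((1685 - 930)/(-3643/2))*(1/3612) = 7/4 + (755*(-2/3643))*(1/3612) = 7/4 - 1510/3643*1/3612 = 7/4 - 755/6579258 = 23025893/13158516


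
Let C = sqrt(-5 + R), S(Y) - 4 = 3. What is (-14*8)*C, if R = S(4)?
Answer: -112*sqrt(2) ≈ -158.39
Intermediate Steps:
S(Y) = 7 (S(Y) = 4 + 3 = 7)
R = 7
C = sqrt(2) (C = sqrt(-5 + 7) = sqrt(2) ≈ 1.4142)
(-14*8)*C = (-14*8)*sqrt(2) = -112*sqrt(2)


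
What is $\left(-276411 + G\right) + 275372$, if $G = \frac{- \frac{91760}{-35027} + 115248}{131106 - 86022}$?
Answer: $- \frac{409176879499}{394789317} \approx -1036.4$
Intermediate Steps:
$G = \frac{1009220864}{394789317}$ ($G = \frac{\left(-91760\right) \left(- \frac{1}{35027}\right) + 115248}{45084} = \left(\frac{91760}{35027} + 115248\right) \frac{1}{45084} = \frac{4036883456}{35027} \cdot \frac{1}{45084} = \frac{1009220864}{394789317} \approx 2.5564$)
$\left(-276411 + G\right) + 275372 = \left(-276411 + \frac{1009220864}{394789317}\right) + 275372 = - \frac{109123100680423}{394789317} + 275372 = - \frac{409176879499}{394789317}$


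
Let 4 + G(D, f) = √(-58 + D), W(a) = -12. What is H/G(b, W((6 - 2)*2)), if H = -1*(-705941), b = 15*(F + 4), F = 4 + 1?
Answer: 2823764/61 + 705941*√77/61 ≈ 1.4784e+5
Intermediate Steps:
F = 5
b = 135 (b = 15*(5 + 4) = 15*9 = 135)
G(D, f) = -4 + √(-58 + D)
H = 705941
H/G(b, W((6 - 2)*2)) = 705941/(-4 + √(-58 + 135)) = 705941/(-4 + √77)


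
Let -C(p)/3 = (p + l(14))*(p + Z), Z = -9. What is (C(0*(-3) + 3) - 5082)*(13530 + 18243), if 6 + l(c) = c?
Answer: -155179332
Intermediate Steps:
l(c) = -6 + c
C(p) = -3*(-9 + p)*(8 + p) (C(p) = -3*(p + (-6 + 14))*(p - 9) = -3*(p + 8)*(-9 + p) = -3*(8 + p)*(-9 + p) = -3*(-9 + p)*(8 + p))
(C(0*(-3) + 3) - 5082)*(13530 + 18243) = ((216 - 3*(0*(-3) + 3)² + 3*(0*(-3) + 3)) - 5082)*(13530 + 18243) = ((216 - 3*(0 + 3)² + 3*(0 + 3)) - 5082)*31773 = ((216 - 3*3² + 3*3) - 5082)*31773 = ((216 - 3*9 + 9) - 5082)*31773 = ((216 - 27 + 9) - 5082)*31773 = (198 - 5082)*31773 = -4884*31773 = -155179332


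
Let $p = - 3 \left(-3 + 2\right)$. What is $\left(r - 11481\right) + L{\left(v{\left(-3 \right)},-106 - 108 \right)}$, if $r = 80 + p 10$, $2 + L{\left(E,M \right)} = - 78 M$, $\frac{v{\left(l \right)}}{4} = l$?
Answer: $5319$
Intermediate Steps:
$p = 3$ ($p = \left(-3\right) \left(-1\right) = 3$)
$v{\left(l \right)} = 4 l$
$L{\left(E,M \right)} = -2 - 78 M$
$r = 110$ ($r = 80 + 3 \cdot 10 = 80 + 30 = 110$)
$\left(r - 11481\right) + L{\left(v{\left(-3 \right)},-106 - 108 \right)} = \left(110 - 11481\right) - \left(2 + 78 \left(-106 - 108\right)\right) = -11371 - \left(2 + 78 \left(-106 - 108\right)\right) = -11371 - -16690 = -11371 + \left(-2 + 16692\right) = -11371 + 16690 = 5319$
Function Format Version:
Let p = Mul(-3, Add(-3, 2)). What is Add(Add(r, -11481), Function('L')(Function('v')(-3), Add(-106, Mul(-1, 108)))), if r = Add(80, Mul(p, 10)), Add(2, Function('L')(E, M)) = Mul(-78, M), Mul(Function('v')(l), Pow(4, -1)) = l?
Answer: 5319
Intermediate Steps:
p = 3 (p = Mul(-3, -1) = 3)
Function('v')(l) = Mul(4, l)
Function('L')(E, M) = Add(-2, Mul(-78, M))
r = 110 (r = Add(80, Mul(3, 10)) = Add(80, 30) = 110)
Add(Add(r, -11481), Function('L')(Function('v')(-3), Add(-106, Mul(-1, 108)))) = Add(Add(110, -11481), Add(-2, Mul(-78, Add(-106, Mul(-1, 108))))) = Add(-11371, Add(-2, Mul(-78, Add(-106, -108)))) = Add(-11371, Add(-2, Mul(-78, -214))) = Add(-11371, Add(-2, 16692)) = Add(-11371, 16690) = 5319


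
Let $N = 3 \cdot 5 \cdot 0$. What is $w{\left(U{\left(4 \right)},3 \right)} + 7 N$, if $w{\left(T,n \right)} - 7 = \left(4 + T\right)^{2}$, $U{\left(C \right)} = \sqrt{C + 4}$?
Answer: $31 + 16 \sqrt{2} \approx 53.627$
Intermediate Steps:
$U{\left(C \right)} = \sqrt{4 + C}$
$w{\left(T,n \right)} = 7 + \left(4 + T\right)^{2}$
$N = 0$ ($N = 15 \cdot 0 = 0$)
$w{\left(U{\left(4 \right)},3 \right)} + 7 N = \left(7 + \left(4 + \sqrt{4 + 4}\right)^{2}\right) + 7 \cdot 0 = \left(7 + \left(4 + \sqrt{8}\right)^{2}\right) + 0 = \left(7 + \left(4 + 2 \sqrt{2}\right)^{2}\right) + 0 = 7 + \left(4 + 2 \sqrt{2}\right)^{2}$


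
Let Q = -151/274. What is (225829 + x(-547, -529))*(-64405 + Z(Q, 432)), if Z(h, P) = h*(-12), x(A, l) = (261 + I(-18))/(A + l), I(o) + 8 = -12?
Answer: -2143814025416777/147412 ≈ -1.4543e+10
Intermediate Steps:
I(o) = -20 (I(o) = -8 - 12 = -20)
x(A, l) = 241/(A + l) (x(A, l) = (261 - 20)/(A + l) = 241/(A + l))
Q = -151/274 (Q = -151*1/274 = -151/274 ≈ -0.55110)
Z(h, P) = -12*h
(225829 + x(-547, -529))*(-64405 + Z(Q, 432)) = (225829 + 241/(-547 - 529))*(-64405 - 12*(-151/274)) = (225829 + 241/(-1076))*(-64405 + 906/137) = (225829 + 241*(-1/1076))*(-8822579/137) = (225829 - 241/1076)*(-8822579/137) = (242991763/1076)*(-8822579/137) = -2143814025416777/147412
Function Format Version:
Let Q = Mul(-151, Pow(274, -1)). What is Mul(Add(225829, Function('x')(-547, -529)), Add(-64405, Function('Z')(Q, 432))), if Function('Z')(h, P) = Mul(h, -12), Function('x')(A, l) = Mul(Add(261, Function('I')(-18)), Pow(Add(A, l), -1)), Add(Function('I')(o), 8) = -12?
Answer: Rational(-2143814025416777, 147412) ≈ -1.4543e+10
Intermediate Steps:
Function('I')(o) = -20 (Function('I')(o) = Add(-8, -12) = -20)
Function('x')(A, l) = Mul(241, Pow(Add(A, l), -1)) (Function('x')(A, l) = Mul(Add(261, -20), Pow(Add(A, l), -1)) = Mul(241, Pow(Add(A, l), -1)))
Q = Rational(-151, 274) (Q = Mul(-151, Rational(1, 274)) = Rational(-151, 274) ≈ -0.55110)
Function('Z')(h, P) = Mul(-12, h)
Mul(Add(225829, Function('x')(-547, -529)), Add(-64405, Function('Z')(Q, 432))) = Mul(Add(225829, Mul(241, Pow(Add(-547, -529), -1))), Add(-64405, Mul(-12, Rational(-151, 274)))) = Mul(Add(225829, Mul(241, Pow(-1076, -1))), Add(-64405, Rational(906, 137))) = Mul(Add(225829, Mul(241, Rational(-1, 1076))), Rational(-8822579, 137)) = Mul(Add(225829, Rational(-241, 1076)), Rational(-8822579, 137)) = Mul(Rational(242991763, 1076), Rational(-8822579, 137)) = Rational(-2143814025416777, 147412)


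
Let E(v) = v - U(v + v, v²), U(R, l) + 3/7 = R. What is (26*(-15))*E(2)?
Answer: 4290/7 ≈ 612.86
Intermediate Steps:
U(R, l) = -3/7 + R
E(v) = 3/7 - v (E(v) = v - (-3/7 + (v + v)) = v - (-3/7 + 2*v) = v + (3/7 - 2*v) = 3/7 - v)
(26*(-15))*E(2) = (26*(-15))*(3/7 - 1*2) = -390*(3/7 - 2) = -390*(-11/7) = 4290/7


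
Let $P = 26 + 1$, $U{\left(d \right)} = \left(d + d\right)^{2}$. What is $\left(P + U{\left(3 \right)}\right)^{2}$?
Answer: $3969$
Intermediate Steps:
$U{\left(d \right)} = 4 d^{2}$ ($U{\left(d \right)} = \left(2 d\right)^{2} = 4 d^{2}$)
$P = 27$
$\left(P + U{\left(3 \right)}\right)^{2} = \left(27 + 4 \cdot 3^{2}\right)^{2} = \left(27 + 4 \cdot 9\right)^{2} = \left(27 + 36\right)^{2} = 63^{2} = 3969$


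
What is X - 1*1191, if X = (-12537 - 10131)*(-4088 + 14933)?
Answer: -245835651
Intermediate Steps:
X = -245834460 (X = -22668*10845 = -245834460)
X - 1*1191 = -245834460 - 1*1191 = -245834460 - 1191 = -245835651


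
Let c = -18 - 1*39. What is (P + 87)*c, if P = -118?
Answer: 1767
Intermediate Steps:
c = -57 (c = -18 - 39 = -57)
(P + 87)*c = (-118 + 87)*(-57) = -31*(-57) = 1767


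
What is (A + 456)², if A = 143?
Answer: 358801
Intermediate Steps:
(A + 456)² = (143 + 456)² = 599² = 358801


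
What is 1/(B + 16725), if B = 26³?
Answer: 1/34301 ≈ 2.9154e-5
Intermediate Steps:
B = 17576
1/(B + 16725) = 1/(17576 + 16725) = 1/34301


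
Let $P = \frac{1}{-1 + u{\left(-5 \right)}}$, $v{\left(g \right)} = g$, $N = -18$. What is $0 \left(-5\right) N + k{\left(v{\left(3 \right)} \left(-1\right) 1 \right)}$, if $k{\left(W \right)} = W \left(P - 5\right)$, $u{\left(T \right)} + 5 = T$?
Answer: $\frac{168}{11} \approx 15.273$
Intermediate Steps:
$u{\left(T \right)} = -5 + T$
$P = - \frac{1}{11}$ ($P = \frac{1}{-1 - 10} = \frac{1}{-11} = - \frac{1}{11} \approx -0.090909$)
$k{\left(W \right)} = - \frac{56 W}{11}$ ($k{\left(W \right)} = W \left(- \frac{1}{11} - 5\right) = W \left(- \frac{56}{11}\right) = - \frac{56 W}{11}$)
$0 \left(-5\right) N + k{\left(v{\left(3 \right)} \left(-1\right) 1 \right)} = 0 \left(-5\right) \left(-18\right) - \frac{56 \cdot 3 \left(-1\right) 1}{11} = 0 \left(-18\right) - \frac{56 \left(\left(-3\right) 1\right)}{11} = 0 - - \frac{168}{11} = 0 + \frac{168}{11} = \frac{168}{11}$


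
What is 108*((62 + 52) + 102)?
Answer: 23328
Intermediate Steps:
108*((62 + 52) + 102) = 108*(114 + 102) = 108*216 = 23328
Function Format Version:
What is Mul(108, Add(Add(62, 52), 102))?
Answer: 23328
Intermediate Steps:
Mul(108, Add(Add(62, 52), 102)) = Mul(108, Add(114, 102)) = Mul(108, 216) = 23328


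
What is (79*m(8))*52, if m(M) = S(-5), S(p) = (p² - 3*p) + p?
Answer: 143780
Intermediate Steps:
S(p) = p² - 2*p
m(M) = 35 (m(M) = -5*(-2 - 5) = -5*(-7) = 35)
(79*m(8))*52 = (79*35)*52 = 2765*52 = 143780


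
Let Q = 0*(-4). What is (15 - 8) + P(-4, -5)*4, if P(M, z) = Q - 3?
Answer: -5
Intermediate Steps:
Q = 0
P(M, z) = -3 (P(M, z) = 0 - 3 = -3)
(15 - 8) + P(-4, -5)*4 = (15 - 8) - 3*4 = 7 - 12 = -5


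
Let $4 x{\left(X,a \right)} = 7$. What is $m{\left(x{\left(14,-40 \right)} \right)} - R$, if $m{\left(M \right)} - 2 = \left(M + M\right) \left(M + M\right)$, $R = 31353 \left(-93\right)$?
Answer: $\frac{11663373}{4} \approx 2.9158 \cdot 10^{6}$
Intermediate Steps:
$x{\left(X,a \right)} = \frac{7}{4}$ ($x{\left(X,a \right)} = \frac{1}{4} \cdot 7 = \frac{7}{4}$)
$R = -2915829$
$m{\left(M \right)} = 2 + 4 M^{2}$ ($m{\left(M \right)} = 2 + \left(M + M\right) \left(M + M\right) = 2 + 2 M 2 M = 2 + 4 M^{2}$)
$m{\left(x{\left(14,-40 \right)} \right)} - R = \left(2 + 4 \left(\frac{7}{4}\right)^{2}\right) - -2915829 = \left(2 + 4 \cdot \frac{49}{16}\right) + 2915829 = \left(2 + \frac{49}{4}\right) + 2915829 = \frac{57}{4} + 2915829 = \frac{11663373}{4}$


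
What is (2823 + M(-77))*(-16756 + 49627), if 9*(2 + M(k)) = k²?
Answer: 343151326/3 ≈ 1.1438e+8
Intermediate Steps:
M(k) = -2 + k²/9
(2823 + M(-77))*(-16756 + 49627) = (2823 + (-2 + (⅑)*(-77)²))*(-16756 + 49627) = (2823 + (-2 + (⅑)*5929))*32871 = (2823 + (-2 + 5929/9))*32871 = (2823 + 5911/9)*32871 = (31318/9)*32871 = 343151326/3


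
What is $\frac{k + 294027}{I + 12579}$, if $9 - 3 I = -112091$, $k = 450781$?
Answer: $\frac{2234424}{149837} \approx 14.912$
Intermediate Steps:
$I = \frac{112100}{3}$ ($I = 3 - - \frac{112091}{3} = 3 + \frac{112091}{3} = \frac{112100}{3} \approx 37367.0$)
$\frac{k + 294027}{I + 12579} = \frac{450781 + 294027}{\frac{112100}{3} + 12579} = \frac{744808}{\frac{149837}{3}} = 744808 \cdot \frac{3}{149837} = \frac{2234424}{149837}$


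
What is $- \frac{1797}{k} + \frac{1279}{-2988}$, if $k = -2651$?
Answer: $\frac{1978807}{7921188} \approx 0.24981$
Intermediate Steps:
$- \frac{1797}{k} + \frac{1279}{-2988} = - \frac{1797}{-2651} + \frac{1279}{-2988} = \left(-1797\right) \left(- \frac{1}{2651}\right) + 1279 \left(- \frac{1}{2988}\right) = \frac{1797}{2651} - \frac{1279}{2988} = \frac{1978807}{7921188}$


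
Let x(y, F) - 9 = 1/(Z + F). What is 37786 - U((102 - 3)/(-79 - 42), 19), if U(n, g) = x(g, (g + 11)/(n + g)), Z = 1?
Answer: 2002161/53 ≈ 37777.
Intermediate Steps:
x(y, F) = 9 + 1/(1 + F)
U(n, g) = (10 + 9*(11 + g)/(g + n))/(1 + (11 + g)/(g + n)) (U(n, g) = (10 + 9*((g + 11)/(n + g)))/(1 + (g + 11)/(n + g)) = (10 + 9*((11 + g)/(g + n)))/(1 + (11 + g)/(g + n)) = (10 + 9*(11 + g)/(g + n))/(1 + (11 + g)/(g + n)))
37786 - U((102 - 3)/(-79 - 42), 19) = 37786 - (99 + 10*((102 - 3)/(-79 - 42)) + 19*19)/(11 + (102 - 3)/(-79 - 42) + 2*19) = 37786 - (99 + 10*(99/(-121)) + 361)/(11 + 99/(-121) + 38) = 37786 - (99 + 10*(99*(-1/121)) + 361)/(11 + 99*(-1/121) + 38) = 37786 - (99 + 10*(-9/11) + 361)/(11 - 9/11 + 38) = 37786 - (99 - 90/11 + 361)/530/11 = 37786 - 11*4970/(530*11) = 37786 - 1*497/53 = 37786 - 497/53 = 2002161/53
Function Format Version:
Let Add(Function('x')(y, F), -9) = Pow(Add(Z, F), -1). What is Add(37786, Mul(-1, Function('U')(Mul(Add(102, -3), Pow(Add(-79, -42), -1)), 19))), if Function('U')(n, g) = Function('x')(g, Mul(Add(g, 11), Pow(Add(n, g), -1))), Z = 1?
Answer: Rational(2002161, 53) ≈ 37777.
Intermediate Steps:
Function('x')(y, F) = Add(9, Pow(Add(1, F), -1))
Function('U')(n, g) = Mul(Pow(Add(1, Mul(Pow(Add(g, n), -1), Add(11, g))), -1), Add(10, Mul(9, Pow(Add(g, n), -1), Add(11, g)))) (Function('U')(n, g) = Mul(Pow(Add(1, Mul(Add(g, 11), Pow(Add(n, g), -1))), -1), Add(10, Mul(9, Mul(Add(g, 11), Pow(Add(n, g), -1))))) = Mul(Pow(Add(1, Mul(Add(11, g), Pow(Add(g, n), -1))), -1), Add(10, Mul(9, Mul(Add(11, g), Pow(Add(g, n), -1))))) = Mul(Pow(Add(1, Mul(Pow(Add(g, n), -1), Add(11, g))), -1), Add(10, Mul(9, Mul(Pow(Add(g, n), -1), Add(11, g))))) = Mul(Pow(Add(1, Mul(Pow(Add(g, n), -1), Add(11, g))), -1), Add(10, Mul(9, Pow(Add(g, n), -1), Add(11, g)))))
Add(37786, Mul(-1, Function('U')(Mul(Add(102, -3), Pow(Add(-79, -42), -1)), 19))) = Add(37786, Mul(-1, Mul(Pow(Add(11, Mul(Add(102, -3), Pow(Add(-79, -42), -1)), Mul(2, 19)), -1), Add(99, Mul(10, Mul(Add(102, -3), Pow(Add(-79, -42), -1))), Mul(19, 19))))) = Add(37786, Mul(-1, Mul(Pow(Add(11, Mul(99, Pow(-121, -1)), 38), -1), Add(99, Mul(10, Mul(99, Pow(-121, -1))), 361)))) = Add(37786, Mul(-1, Mul(Pow(Add(11, Mul(99, Rational(-1, 121)), 38), -1), Add(99, Mul(10, Mul(99, Rational(-1, 121))), 361)))) = Add(37786, Mul(-1, Mul(Pow(Add(11, Rational(-9, 11), 38), -1), Add(99, Mul(10, Rational(-9, 11)), 361)))) = Add(37786, Mul(-1, Mul(Pow(Rational(530, 11), -1), Add(99, Rational(-90, 11), 361)))) = Add(37786, Mul(-1, Mul(Rational(11, 530), Rational(4970, 11)))) = Add(37786, Mul(-1, Rational(497, 53))) = Add(37786, Rational(-497, 53)) = Rational(2002161, 53)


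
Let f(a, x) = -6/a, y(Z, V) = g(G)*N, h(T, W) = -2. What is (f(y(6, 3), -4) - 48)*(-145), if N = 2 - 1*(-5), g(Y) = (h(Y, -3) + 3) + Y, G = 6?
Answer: 341910/49 ≈ 6977.8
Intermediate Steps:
g(Y) = 1 + Y (g(Y) = (-2 + 3) + Y = 1 + Y)
N = 7 (N = 2 + 5 = 7)
y(Z, V) = 49 (y(Z, V) = (1 + 6)*7 = 7*7 = 49)
(f(y(6, 3), -4) - 48)*(-145) = (-6/49 - 48)*(-145) = -2358/49*(-145) = 341910/49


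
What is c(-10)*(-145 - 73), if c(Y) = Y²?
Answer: -21800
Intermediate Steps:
c(-10)*(-145 - 73) = (-10)²*(-145 - 73) = 100*(-218) = -21800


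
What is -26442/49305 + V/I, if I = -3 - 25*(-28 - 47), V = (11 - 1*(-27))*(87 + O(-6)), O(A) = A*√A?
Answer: 6305717/5127720 - 19*I*√6/156 ≈ 1.2297 - 0.29834*I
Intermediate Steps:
O(A) = A^(3/2)
V = 3306 - 228*I*√6 (V = (11 - 1*(-27))*(87 + (-6)^(3/2)) = (11 + 27)*(87 - 6*I*√6) = 38*(87 - 6*I*√6) = 3306 - 228*I*√6 ≈ 3306.0 - 558.48*I)
I = 1872 (I = -3 - 25*(-75) = -3 + 1875 = 1872)
-26442/49305 + V/I = -26442/49305 + (3306 - 228*I*√6)/1872 = -26442*1/49305 + (3306 - 228*I*√6)*(1/1872) = -8814/16435 + (551/312 - 19*I*√6/156) = 6305717/5127720 - 19*I*√6/156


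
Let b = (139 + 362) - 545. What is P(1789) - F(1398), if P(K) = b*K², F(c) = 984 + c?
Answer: -140825306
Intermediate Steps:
b = -44 (b = 501 - 545 = -44)
P(K) = -44*K²
P(1789) - F(1398) = -44*1789² - (984 + 1398) = -44*3200521 - 1*2382 = -140822924 - 2382 = -140825306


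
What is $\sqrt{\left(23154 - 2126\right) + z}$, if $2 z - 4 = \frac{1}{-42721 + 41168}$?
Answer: $\frac{\sqrt{202881369974}}{3106} \approx 145.02$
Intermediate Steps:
$z = \frac{6211}{3106}$ ($z = 2 + \frac{1}{2 \left(-42721 + 41168\right)} = 2 + \frac{1}{2 \left(-1553\right)} = 2 + \frac{1}{2} \left(- \frac{1}{1553}\right) = 2 - \frac{1}{3106} = \frac{6211}{3106} \approx 1.9997$)
$\sqrt{\left(23154 - 2126\right) + z} = \sqrt{\left(23154 - 2126\right) + \frac{6211}{3106}} = \sqrt{21028 + \frac{6211}{3106}} = \sqrt{\frac{65319179}{3106}} = \frac{\sqrt{202881369974}}{3106}$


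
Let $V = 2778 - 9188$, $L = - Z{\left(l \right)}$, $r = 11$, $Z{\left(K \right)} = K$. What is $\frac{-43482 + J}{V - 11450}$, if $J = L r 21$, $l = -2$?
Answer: $\frac{2151}{893} \approx 2.4087$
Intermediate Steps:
$L = 2$ ($L = \left(-1\right) \left(-2\right) = 2$)
$V = -6410$ ($V = 2778 - 9188 = -6410$)
$J = 462$ ($J = 2 \cdot 11 \cdot 21 = 22 \cdot 21 = 462$)
$\frac{-43482 + J}{V - 11450} = \frac{-43482 + 462}{-6410 - 11450} = - \frac{43020}{-17860} = \left(-43020\right) \left(- \frac{1}{17860}\right) = \frac{2151}{893}$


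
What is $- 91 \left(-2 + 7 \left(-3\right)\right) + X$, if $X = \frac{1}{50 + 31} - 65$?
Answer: $\frac{164269}{81} \approx 2028.0$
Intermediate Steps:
$X = - \frac{5264}{81}$ ($X = \frac{1}{81} - 65 = - \frac{5264}{81} \approx -64.988$)
$- 91 \left(-2 + 7 \left(-3\right)\right) + X = - 91 \left(-2 + 7 \left(-3\right)\right) - \frac{5264}{81} = - 91 \left(-2 - 21\right) - \frac{5264}{81} = \left(-91\right) \left(-23\right) - \frac{5264}{81} = 2093 - \frac{5264}{81} = \frac{164269}{81}$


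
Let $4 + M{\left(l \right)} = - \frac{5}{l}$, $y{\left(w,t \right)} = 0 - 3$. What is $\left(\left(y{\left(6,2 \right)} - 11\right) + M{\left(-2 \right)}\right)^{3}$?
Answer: $- \frac{29791}{8} \approx -3723.9$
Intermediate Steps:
$y{\left(w,t \right)} = -3$
$M{\left(l \right)} = -4 - \frac{5}{l}$
$\left(\left(y{\left(6,2 \right)} - 11\right) + M{\left(-2 \right)}\right)^{3} = \left(\left(-3 - 11\right) - \left(4 + \frac{5}{-2}\right)\right)^{3} = \left(-14 - \frac{3}{2}\right)^{3} = \left(- \frac{31}{2}\right)^{3} = - \frac{29791}{8}$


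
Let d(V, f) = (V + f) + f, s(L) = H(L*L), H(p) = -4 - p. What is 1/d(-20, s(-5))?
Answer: -1/78 ≈ -0.012821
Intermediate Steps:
s(L) = -4 - L**2 (s(L) = -4 - L*L = -4 - L**2)
d(V, f) = V + 2*f
1/d(-20, s(-5)) = 1/(-20 + 2*(-4 - 1*(-5)**2)) = 1/(-20 + 2*(-4 - 1*25)) = 1/(-20 + 2*(-4 - 25)) = 1/(-20 + 2*(-29)) = 1/(-20 - 58) = 1/(-78) = -1/78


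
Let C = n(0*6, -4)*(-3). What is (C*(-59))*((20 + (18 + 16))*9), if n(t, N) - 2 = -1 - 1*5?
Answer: -344088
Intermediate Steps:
n(t, N) = -4 (n(t, N) = 2 + (-1 - 1*5) = 2 + (-1 - 5) = 2 - 6 = -4)
C = 12 (C = -4*(-3) = 12)
(C*(-59))*((20 + (18 + 16))*9) = (12*(-59))*((20 + (18 + 16))*9) = -708*(20 + 34)*9 = -38232*9 = -708*486 = -344088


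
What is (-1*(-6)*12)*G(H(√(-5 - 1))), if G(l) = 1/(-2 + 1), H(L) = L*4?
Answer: -72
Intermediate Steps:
H(L) = 4*L
G(l) = -1 (G(l) = 1/(-1) = -1)
(-1*(-6)*12)*G(H(√(-5 - 1))) = (-1*(-6)*12)*(-1) = (6*12)*(-1) = 72*(-1) = -72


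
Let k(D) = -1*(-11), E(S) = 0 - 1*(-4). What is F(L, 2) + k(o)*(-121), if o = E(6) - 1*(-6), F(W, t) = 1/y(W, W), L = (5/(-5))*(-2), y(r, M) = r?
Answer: -2661/2 ≈ -1330.5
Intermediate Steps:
L = 2 (L = (5*(-⅕))*(-2) = -1*(-2) = 2)
F(W, t) = 1/W
E(S) = 4 (E(S) = 0 + 4 = 4)
o = 10 (o = 4 - 1*(-6) = 4 + 6 = 10)
k(D) = 11
F(L, 2) + k(o)*(-121) = 1/2 + 11*(-121) = ½ - 1331 = -2661/2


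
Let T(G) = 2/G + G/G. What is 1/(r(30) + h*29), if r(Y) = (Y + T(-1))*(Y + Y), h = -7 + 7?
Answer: 1/1740 ≈ 0.00057471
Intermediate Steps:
T(G) = 1 + 2/G (T(G) = 2/G + 1 = 1 + 2/G)
h = 0
r(Y) = 2*Y*(-1 + Y) (r(Y) = (Y + (2 - 1)/(-1))*(Y + Y) = (Y - 1*1)*(2*Y) = (Y - 1)*(2*Y) = (-1 + Y)*(2*Y) = 2*Y*(-1 + Y))
1/(r(30) + h*29) = 1/(2*30*(-1 + 30) + 0*29) = 1/(2*30*29 + 0) = 1/(1740 + 0) = 1/1740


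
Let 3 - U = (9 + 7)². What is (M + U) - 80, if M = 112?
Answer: -221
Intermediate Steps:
U = -253 (U = 3 - (9 + 7)² = 3 - 1*16² = 3 - 1*256 = 3 - 256 = -253)
(M + U) - 80 = (112 - 253) - 80 = -141 - 80 = -221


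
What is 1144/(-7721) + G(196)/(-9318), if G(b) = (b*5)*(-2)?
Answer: 2236684/35972139 ≈ 0.062178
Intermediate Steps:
G(b) = -10*b (G(b) = (5*b)*(-2) = -10*b)
1144/(-7721) + G(196)/(-9318) = 1144/(-7721) - 10*196/(-9318) = 1144*(-1/7721) - 1960*(-1/9318) = -1144/7721 + 980/4659 = 2236684/35972139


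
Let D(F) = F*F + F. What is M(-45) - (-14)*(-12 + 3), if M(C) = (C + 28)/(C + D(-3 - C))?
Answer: -221903/1761 ≈ -126.01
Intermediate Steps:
D(F) = F + F**2 (D(F) = F**2 + F = F + F**2)
M(C) = (28 + C)/(C + (-3 - C)*(-2 - C)) (M(C) = (C + 28)/(C + (-3 - C)*(1 + (-3 - C))) = (28 + C)/(C + (-3 - C)*(-2 - C)))
M(-45) - (-14)*(-12 + 3) = (28 - 45)/(-45 + (2 - 45)*(3 - 45)) - (-14)*(-12 + 3) = -17/(-45 - 43*(-42)) - (-14)*(-9) = -17/(-45 + 1806) - 1*126 = -17/1761 - 126 = -221903/1761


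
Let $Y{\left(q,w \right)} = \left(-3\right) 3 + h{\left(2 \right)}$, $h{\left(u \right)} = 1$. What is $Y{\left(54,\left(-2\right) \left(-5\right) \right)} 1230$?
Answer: $-9840$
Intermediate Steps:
$Y{\left(q,w \right)} = -8$ ($Y{\left(q,w \right)} = \left(-3\right) 3 + 1 = -9 + 1 = -8$)
$Y{\left(54,\left(-2\right) \left(-5\right) \right)} 1230 = \left(-8\right) 1230 = -9840$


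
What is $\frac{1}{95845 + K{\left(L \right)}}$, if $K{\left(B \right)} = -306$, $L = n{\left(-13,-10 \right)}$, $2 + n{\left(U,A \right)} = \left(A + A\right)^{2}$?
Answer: $\frac{1}{95539} \approx 1.0467 \cdot 10^{-5}$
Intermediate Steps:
$n{\left(U,A \right)} = -2 + 4 A^{2}$ ($n{\left(U,A \right)} = -2 + \left(A + A\right)^{2} = -2 + \left(2 A\right)^{2} = -2 + 4 A^{2}$)
$L = 398$ ($L = -2 + 4 \left(-10\right)^{2} = -2 + 4 \cdot 100 = -2 + 400 = 398$)
$\frac{1}{95845 + K{\left(L \right)}} = \frac{1}{95845 - 306} = \frac{1}{95539}$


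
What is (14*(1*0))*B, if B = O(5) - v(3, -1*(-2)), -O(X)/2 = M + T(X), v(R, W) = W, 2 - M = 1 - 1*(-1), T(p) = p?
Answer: 0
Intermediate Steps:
M = 0 (M = 2 - (1 - 1*(-1)) = 2 - (1 + 1) = 2 - 1*2 = 2 - 2 = 0)
O(X) = -2*X (O(X) = -2*(0 + X) = -2*X)
B = -12 (B = -2*5 - (-1)*(-2) = -10 - 1*2 = -10 - 2 = -12)
(14*(1*0))*B = (14*(1*0))*(-12) = (14*0)*(-12) = 0*(-12) = 0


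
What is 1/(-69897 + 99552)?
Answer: 1/29655 ≈ 3.3721e-5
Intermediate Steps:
1/(-69897 + 99552) = 1/29655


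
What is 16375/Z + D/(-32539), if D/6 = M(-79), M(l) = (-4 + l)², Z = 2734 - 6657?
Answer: -694979407/127650497 ≈ -5.4444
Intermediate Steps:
Z = -3923
D = 41334 (D = 6*(-4 - 79)² = 6*(-83)² = 6*6889 = 41334)
16375/Z + D/(-32539) = 16375/(-3923) + 41334/(-32539) = 16375*(-1/3923) + 41334*(-1/32539) = -16375/3923 - 41334/32539 = -694979407/127650497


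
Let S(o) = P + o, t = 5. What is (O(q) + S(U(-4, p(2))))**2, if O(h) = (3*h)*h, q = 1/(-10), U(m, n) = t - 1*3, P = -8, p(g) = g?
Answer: 356409/10000 ≈ 35.641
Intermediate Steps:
U(m, n) = 2 (U(m, n) = 5 - 1*3 = 5 - 3 = 2)
S(o) = -8 + o
q = -1/10 ≈ -0.10000
O(h) = 3*h**2
(O(q) + S(U(-4, p(2))))**2 = (3*(-1/10)**2 + (-8 + 2))**2 = (3*(1/100) - 6)**2 = (3/100 - 6)**2 = (-597/100)**2 = 356409/10000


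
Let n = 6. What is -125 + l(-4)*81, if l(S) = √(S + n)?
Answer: -125 + 81*√2 ≈ -10.449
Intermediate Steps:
l(S) = √(6 + S) (l(S) = √(S + 6) = √(6 + S))
-125 + l(-4)*81 = -125 + √(6 - 4)*81 = -125 + √2*81 = -125 + 81*√2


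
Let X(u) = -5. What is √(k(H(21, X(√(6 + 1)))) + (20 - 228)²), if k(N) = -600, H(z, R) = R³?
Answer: 2*√10666 ≈ 206.55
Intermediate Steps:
√(k(H(21, X(√(6 + 1)))) + (20 - 228)²) = √(-600 + (20 - 228)²) = √(-600 + (-208)²) = √(-600 + 43264) = √42664 = 2*√10666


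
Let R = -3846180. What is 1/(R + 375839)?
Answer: -1/3470341 ≈ -2.8816e-7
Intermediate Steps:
1/(R + 375839) = 1/(-3846180 + 375839) = 1/(-3470341) = -1/3470341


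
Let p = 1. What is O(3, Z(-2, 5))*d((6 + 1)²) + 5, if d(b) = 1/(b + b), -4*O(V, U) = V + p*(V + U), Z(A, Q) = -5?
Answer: 1959/392 ≈ 4.9975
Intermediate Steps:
O(V, U) = -V/2 - U/4 (O(V, U) = -(V + 1*(V + U))/4 = -(V + 1*(U + V))/4 = -(V + (U + V))/4 = -(U + 2*V)/4 = -V/2 - U/4)
d(b) = 1/(2*b)
O(3, Z(-2, 5))*d((6 + 1)²) + 5 = (-½*3 - ¼*(-5))*(1/(2*((6 + 1)²))) + 5 = (-3/2 + 5/4)*(1/(2*(7²))) + 5 = -1/(8*49) + 5 = -¼*1/98 + 5 = -1/392 + 5 = 1959/392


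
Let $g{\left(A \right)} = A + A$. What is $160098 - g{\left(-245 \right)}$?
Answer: $160588$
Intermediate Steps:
$g{\left(A \right)} = 2 A$
$160098 - g{\left(-245 \right)} = 160098 - 2 \left(-245\right) = 160098 - -490 = 160098 + 490 = 160588$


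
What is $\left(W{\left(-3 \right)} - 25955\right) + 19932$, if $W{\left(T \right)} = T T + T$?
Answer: $-6017$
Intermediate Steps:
$W{\left(T \right)} = T + T^{2}$ ($W{\left(T \right)} = T^{2} + T = T + T^{2}$)
$\left(W{\left(-3 \right)} - 25955\right) + 19932 = \left(- 3 \left(1 - 3\right) - 25955\right) + 19932 = \left(\left(-3\right) \left(-2\right) - 25955\right) + 19932 = \left(6 - 25955\right) + 19932 = -25949 + 19932 = -6017$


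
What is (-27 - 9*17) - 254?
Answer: -434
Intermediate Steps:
(-27 - 9*17) - 254 = (-27 - 153) - 254 = -180 - 254 = -434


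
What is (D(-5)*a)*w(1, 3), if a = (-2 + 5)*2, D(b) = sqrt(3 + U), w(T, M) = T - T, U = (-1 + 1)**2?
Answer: 0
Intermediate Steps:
U = 0 (U = 0**2 = 0)
w(T, M) = 0
D(b) = sqrt(3) (D(b) = sqrt(3 + 0) = sqrt(3))
a = 6 (a = 3*2 = 6)
(D(-5)*a)*w(1, 3) = (sqrt(3)*6)*0 = (6*sqrt(3))*0 = 0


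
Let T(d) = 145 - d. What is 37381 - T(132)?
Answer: 37368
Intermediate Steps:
37381 - T(132) = 37381 - (145 - 1*132) = 37381 - (145 - 132) = 37381 - 1*13 = 37381 - 13 = 37368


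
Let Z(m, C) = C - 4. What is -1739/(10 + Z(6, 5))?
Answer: -1739/11 ≈ -158.09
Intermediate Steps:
Z(m, C) = -4 + C
-1739/(10 + Z(6, 5)) = -1739/(10 + (-4 + 5)) = -1739/(10 + 1) = -1739/11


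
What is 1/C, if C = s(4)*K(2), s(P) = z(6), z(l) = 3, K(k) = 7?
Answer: 1/21 ≈ 0.047619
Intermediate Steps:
s(P) = 3
C = 21 (C = 3*7 = 21)
1/C = 1/21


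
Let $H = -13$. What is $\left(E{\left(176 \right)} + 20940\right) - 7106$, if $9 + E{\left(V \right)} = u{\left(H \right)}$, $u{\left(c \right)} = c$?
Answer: $13812$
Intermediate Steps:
$E{\left(V \right)} = -22$ ($E{\left(V \right)} = -9 - 13 = -22$)
$\left(E{\left(176 \right)} + 20940\right) - 7106 = \left(-22 + 20940\right) - 7106 = 20918 - 7106 = 13812$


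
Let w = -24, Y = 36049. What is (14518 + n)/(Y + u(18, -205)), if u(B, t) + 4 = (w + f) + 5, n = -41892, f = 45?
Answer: -27374/36071 ≈ -0.75889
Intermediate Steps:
u(B, t) = 22 (u(B, t) = -4 + ((-24 + 45) + 5) = -4 + (21 + 5) = -4 + 26 = 22)
(14518 + n)/(Y + u(18, -205)) = (14518 - 41892)/(36049 + 22) = -27374/36071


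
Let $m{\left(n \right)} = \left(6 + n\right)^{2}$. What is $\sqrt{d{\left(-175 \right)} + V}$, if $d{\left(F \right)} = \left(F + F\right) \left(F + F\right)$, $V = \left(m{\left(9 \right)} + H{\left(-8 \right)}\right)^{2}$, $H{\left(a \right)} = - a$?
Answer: $\sqrt{176789} \approx 420.46$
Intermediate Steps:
$V = 54289$ ($V = \left(\left(6 + 9\right)^{2} - -8\right)^{2} = \left(15^{2} + 8\right)^{2} = \left(225 + 8\right)^{2} = 233^{2} = 54289$)
$d{\left(F \right)} = 4 F^{2}$ ($d{\left(F \right)} = 2 F 2 F = 4 F^{2}$)
$\sqrt{d{\left(-175 \right)} + V} = \sqrt{4 \left(-175\right)^{2} + 54289} = \sqrt{4 \cdot 30625 + 54289} = \sqrt{122500 + 54289} = \sqrt{176789}$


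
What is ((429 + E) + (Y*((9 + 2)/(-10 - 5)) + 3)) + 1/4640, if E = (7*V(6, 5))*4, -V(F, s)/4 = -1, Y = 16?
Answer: 1481831/2784 ≈ 532.27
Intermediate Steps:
V(F, s) = 4 (V(F, s) = -4*(-1) = 4)
E = 112 (E = (7*4)*4 = 28*4 = 112)
((429 + E) + (Y*((9 + 2)/(-10 - 5)) + 3)) + 1/4640 = ((429 + 112) + (16*((9 + 2)/(-10 - 5)) + 3)) + 1/4640 = (541 + (16*(11/(-15)) + 3)) + 1/4640 = (541 + (16*(11*(-1/15)) + 3)) + 1/4640 = (541 + (16*(-11/15) + 3)) + 1/4640 = (541 + (-176/15 + 3)) + 1/4640 = (541 - 131/15) + 1/4640 = 7984/15 + 1/4640 = 1481831/2784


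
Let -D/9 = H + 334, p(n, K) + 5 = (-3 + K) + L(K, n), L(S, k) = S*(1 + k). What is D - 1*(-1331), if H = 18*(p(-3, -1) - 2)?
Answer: -217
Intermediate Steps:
p(n, K) = -8 + K + K*(1 + n) (p(n, K) = -5 + ((-3 + K) + K*(1 + n)) = -5 + (-3 + K + K*(1 + n)) = -8 + K + K*(1 + n))
H = -162 (H = 18*((-8 - 1 - (1 - 3)) - 2) = 18*((-8 - 1 - 1*(-2)) - 2) = 18*((-8 - 1 + 2) - 2) = 18*(-7 - 2) = 18*(-9) = -162)
D = -1548 (D = -9*(-162 + 334) = -9*172 = -1548)
D - 1*(-1331) = -1548 - 1*(-1331) = -1548 + 1331 = -217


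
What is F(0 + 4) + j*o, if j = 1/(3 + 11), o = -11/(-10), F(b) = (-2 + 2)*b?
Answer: 11/140 ≈ 0.078571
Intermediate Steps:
F(b) = 0 (F(b) = 0*b = 0)
o = 11/10 (o = -11*(-1/10) = 11/10 ≈ 1.1000)
j = 1/14 ≈ 0.071429
F(0 + 4) + j*o = 0 + (1/14)*(11/10) = 0 + 11/140 = 11/140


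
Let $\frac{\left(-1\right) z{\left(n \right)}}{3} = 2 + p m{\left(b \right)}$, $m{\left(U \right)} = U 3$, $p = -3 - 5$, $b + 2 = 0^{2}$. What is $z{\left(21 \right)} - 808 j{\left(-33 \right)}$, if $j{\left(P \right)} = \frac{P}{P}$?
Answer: $-958$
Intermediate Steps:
$b = -2$ ($b = -2 + 0^{2} = -2 + 0 = -2$)
$p = -8$ ($p = -3 - 5 = -8$)
$m{\left(U \right)} = 3 U$
$j{\left(P \right)} = 1$
$z{\left(n \right)} = -150$ ($z{\left(n \right)} = - 3 \left(2 - 8 \cdot 3 \left(-2\right)\right) = - 3 \left(2 - -48\right) = - 3 \left(2 + 48\right) = \left(-3\right) 50 = -150$)
$z{\left(21 \right)} - 808 j{\left(-33 \right)} = -150 - 808 = -958$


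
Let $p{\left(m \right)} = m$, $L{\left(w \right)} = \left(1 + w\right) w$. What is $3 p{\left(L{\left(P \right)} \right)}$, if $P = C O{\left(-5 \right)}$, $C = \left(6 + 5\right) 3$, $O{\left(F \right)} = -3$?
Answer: $29106$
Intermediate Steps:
$C = 33$ ($C = 11 \cdot 3 = 33$)
$P = -99$ ($P = 33 \left(-3\right) = -99$)
$L{\left(w \right)} = w \left(1 + w\right)$
$3 p{\left(L{\left(P \right)} \right)} = 3 \left(- 99 \left(1 - 99\right)\right) = 3 \left(\left(-99\right) \left(-98\right)\right) = 3 \cdot 9702 = 29106$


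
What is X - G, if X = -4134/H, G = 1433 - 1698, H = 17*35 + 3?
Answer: 5936/23 ≈ 258.09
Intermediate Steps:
H = 598 (H = 595 + 3 = 598)
G = -265
X = -159/23 (X = -4134/598 = -4134*1/598 = -159/23 ≈ -6.9130)
X - G = -159/23 - 1*(-265) = -159/23 + 265 = 5936/23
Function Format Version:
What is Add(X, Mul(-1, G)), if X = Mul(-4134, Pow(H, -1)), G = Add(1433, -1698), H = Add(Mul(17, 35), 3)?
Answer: Rational(5936, 23) ≈ 258.09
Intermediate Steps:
H = 598 (H = Add(595, 3) = 598)
G = -265
X = Rational(-159, 23) (X = Mul(-4134, Pow(598, -1)) = Mul(-4134, Rational(1, 598)) = Rational(-159, 23) ≈ -6.9130)
Add(X, Mul(-1, G)) = Add(Rational(-159, 23), Mul(-1, -265)) = Add(Rational(-159, 23), 265) = Rational(5936, 23)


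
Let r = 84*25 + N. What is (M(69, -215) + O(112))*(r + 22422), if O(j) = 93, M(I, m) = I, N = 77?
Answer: 3985038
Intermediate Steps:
r = 2177 (r = 84*25 + 77 = 2100 + 77 = 2177)
(M(69, -215) + O(112))*(r + 22422) = (69 + 93)*(2177 + 22422) = 162*24599 = 3985038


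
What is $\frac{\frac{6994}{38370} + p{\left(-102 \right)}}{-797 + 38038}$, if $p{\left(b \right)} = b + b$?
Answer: $- \frac{3910243}{714468585} \approx -0.0054729$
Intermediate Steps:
$p{\left(b \right)} = 2 b$
$\frac{\frac{6994}{38370} + p{\left(-102 \right)}}{-797 + 38038} = \frac{\frac{6994}{38370} + 2 \left(-102\right)}{-797 + 38038} = \frac{6994 \cdot \frac{1}{38370} - 204}{37241} = \left(\frac{3497}{19185} - 204\right) \frac{1}{37241} = \left(- \frac{3910243}{19185}\right) \frac{1}{37241} = - \frac{3910243}{714468585}$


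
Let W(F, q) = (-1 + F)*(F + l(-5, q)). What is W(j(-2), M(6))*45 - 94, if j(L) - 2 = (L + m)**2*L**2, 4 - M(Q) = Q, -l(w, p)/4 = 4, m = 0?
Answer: 1436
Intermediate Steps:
l(w, p) = -16 (l(w, p) = -4*4 = -16)
M(Q) = 4 - Q
j(L) = 2 + L**4 (j(L) = 2 + (L + 0)**2*L**2 = 2 + L**2*L**2 = 2 + L**4)
W(F, q) = (-1 + F)*(-16 + F) (W(F, q) = (-1 + F)*(F - 16) = (-1 + F)*(-16 + F))
W(j(-2), M(6))*45 - 94 = (16 + (2 + (-2)**4)**2 - 17*(2 + (-2)**4))*45 - 94 = (16 + (2 + 16)**2 - 17*(2 + 16))*45 - 94 = (16 + 18**2 - 17*18)*45 - 94 = (16 + 324 - 306)*45 - 94 = 34*45 - 94 = 1530 - 94 = 1436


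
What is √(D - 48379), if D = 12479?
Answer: 10*I*√359 ≈ 189.47*I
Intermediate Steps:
√(D - 48379) = √(12479 - 48379) = √(-35900) = 10*I*√359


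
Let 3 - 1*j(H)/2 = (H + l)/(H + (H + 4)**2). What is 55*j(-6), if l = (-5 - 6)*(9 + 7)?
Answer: -9680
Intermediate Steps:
l = -176 (l = -11*16 = -176)
j(H) = 6 - 2*(-176 + H)/(H + (4 + H)**2) (j(H) = 6 - 2*(H - 176)/(H + (H + 4)**2) = 6 - 2*(-176 + H)/(H + (4 + H)**2))
55*j(-6) = 55*(2*(176 + 2*(-6) + 3*(4 - 6)**2)/(-6 + (4 - 6)**2)) = 55*(2*(176 - 12 + 3*(-2)**2)/(-6 + (-2)**2)) = 55*(2*(176 - 12 + 3*4)/(-6 + 4)) = 55*(2*(176 - 12 + 12)/(-2)) = 55*(2*(-1/2)*176) = 55*(-176) = -9680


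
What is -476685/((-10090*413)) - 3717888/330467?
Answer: -3067108535013/275422433678 ≈ -11.136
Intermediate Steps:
-476685/((-10090*413)) - 3717888/330467 = -476685/(-4167170) - 3717888*1/330467 = -476685*(-1/4167170) - 3717888/330467 = 95337/833434 - 3717888/330467 = -3067108535013/275422433678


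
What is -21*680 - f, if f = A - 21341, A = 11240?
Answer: -4179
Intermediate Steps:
f = -10101 (f = 11240 - 21341 = -10101)
-21*680 - f = -21*680 - 1*(-10101) = -14280 + 10101 = -4179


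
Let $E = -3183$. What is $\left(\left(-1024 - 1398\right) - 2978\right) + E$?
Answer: $-8583$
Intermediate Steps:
$\left(\left(-1024 - 1398\right) - 2978\right) + E = \left(\left(-1024 - 1398\right) - 2978\right) - 3183 = \left(-2422 - 2978\right) - 3183 = -5400 - 3183 = -8583$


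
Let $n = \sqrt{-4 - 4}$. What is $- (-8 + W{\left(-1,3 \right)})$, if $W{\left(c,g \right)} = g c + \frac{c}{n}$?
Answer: $11 - \frac{i \sqrt{2}}{4} \approx 11.0 - 0.35355 i$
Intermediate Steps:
$n = 2 i \sqrt{2}$ ($n = \sqrt{-8} = 2 i \sqrt{2} \approx 2.8284 i$)
$W{\left(c,g \right)} = c g - \frac{i c \sqrt{2}}{4}$ ($W{\left(c,g \right)} = g c + \frac{c}{2 i \sqrt{2}} = c g + c \left(- \frac{i \sqrt{2}}{4}\right) = c g - \frac{i c \sqrt{2}}{4}$)
$- (-8 + W{\left(-1,3 \right)}) = - (-8 + \frac{1}{4} \left(-1\right) \left(4 \cdot 3 - i \sqrt{2}\right)) = - (-8 + \frac{1}{4} \left(-1\right) \left(12 - i \sqrt{2}\right)) = - (-8 - \left(3 - \frac{i \sqrt{2}}{4}\right)) = - (-11 + \frac{i \sqrt{2}}{4}) = 11 - \frac{i \sqrt{2}}{4}$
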